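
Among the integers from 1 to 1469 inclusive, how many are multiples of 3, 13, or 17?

619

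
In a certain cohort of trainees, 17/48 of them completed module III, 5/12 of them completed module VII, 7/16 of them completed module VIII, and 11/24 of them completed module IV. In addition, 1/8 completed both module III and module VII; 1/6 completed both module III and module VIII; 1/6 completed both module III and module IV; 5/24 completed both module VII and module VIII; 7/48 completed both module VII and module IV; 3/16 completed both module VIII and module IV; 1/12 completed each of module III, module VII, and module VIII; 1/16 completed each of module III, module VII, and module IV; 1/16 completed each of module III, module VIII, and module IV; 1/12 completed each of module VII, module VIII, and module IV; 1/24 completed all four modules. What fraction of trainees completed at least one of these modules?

11/12

By inclusion-exclusion,
P(≥1) = 17/48 + 5/12 + 7/16 + 11/24 − 1/8 − 1/6 − 1/6 − 5/24 − 7/48 − 3/16 + 1/12 + 1/16 + 1/16 + 1/12 − 1/24 = 11/12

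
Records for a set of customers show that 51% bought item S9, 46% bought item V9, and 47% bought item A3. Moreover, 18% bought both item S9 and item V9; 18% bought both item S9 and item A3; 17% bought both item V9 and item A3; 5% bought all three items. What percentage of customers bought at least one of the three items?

96%

P(union) = 51 + 46 + 47 − 18 − 18 − 17 + 5 = 96%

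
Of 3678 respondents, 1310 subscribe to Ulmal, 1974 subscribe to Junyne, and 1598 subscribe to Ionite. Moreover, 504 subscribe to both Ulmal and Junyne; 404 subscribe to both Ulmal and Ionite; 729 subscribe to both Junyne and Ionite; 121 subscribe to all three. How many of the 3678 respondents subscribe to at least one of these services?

By inclusion-exclusion,
|at least one| = 1310 + 1974 + 1598 − 504 − 404 − 729 + 121 = 3366

3366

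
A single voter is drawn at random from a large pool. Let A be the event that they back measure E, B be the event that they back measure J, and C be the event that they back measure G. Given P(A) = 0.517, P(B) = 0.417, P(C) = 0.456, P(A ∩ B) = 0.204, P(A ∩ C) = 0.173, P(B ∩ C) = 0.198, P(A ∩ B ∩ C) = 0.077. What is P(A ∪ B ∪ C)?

0.892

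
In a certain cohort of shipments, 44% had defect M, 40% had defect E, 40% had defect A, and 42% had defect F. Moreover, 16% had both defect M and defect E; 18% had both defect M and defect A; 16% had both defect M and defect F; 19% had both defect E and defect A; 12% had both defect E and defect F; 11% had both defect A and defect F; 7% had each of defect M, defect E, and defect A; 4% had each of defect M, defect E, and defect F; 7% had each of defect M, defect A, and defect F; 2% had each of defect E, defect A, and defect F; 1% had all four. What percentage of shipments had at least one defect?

93%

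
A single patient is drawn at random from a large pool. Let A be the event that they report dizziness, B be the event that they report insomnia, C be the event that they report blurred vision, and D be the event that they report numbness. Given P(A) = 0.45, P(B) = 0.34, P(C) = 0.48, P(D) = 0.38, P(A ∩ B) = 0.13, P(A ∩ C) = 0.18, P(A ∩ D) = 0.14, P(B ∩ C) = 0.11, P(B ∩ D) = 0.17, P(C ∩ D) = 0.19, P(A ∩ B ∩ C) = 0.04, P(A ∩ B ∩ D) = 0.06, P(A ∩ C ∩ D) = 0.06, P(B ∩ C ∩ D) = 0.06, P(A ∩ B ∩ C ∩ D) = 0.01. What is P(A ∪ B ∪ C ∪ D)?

P(A ∪ B ∪ C ∪ D) = 0.45 + 0.34 + 0.48 + 0.38 − 0.13 − 0.18 − 0.14 − 0.11 − 0.17 − 0.19 + 0.04 + 0.06 + 0.06 + 0.06 − 0.01 = 0.94

0.94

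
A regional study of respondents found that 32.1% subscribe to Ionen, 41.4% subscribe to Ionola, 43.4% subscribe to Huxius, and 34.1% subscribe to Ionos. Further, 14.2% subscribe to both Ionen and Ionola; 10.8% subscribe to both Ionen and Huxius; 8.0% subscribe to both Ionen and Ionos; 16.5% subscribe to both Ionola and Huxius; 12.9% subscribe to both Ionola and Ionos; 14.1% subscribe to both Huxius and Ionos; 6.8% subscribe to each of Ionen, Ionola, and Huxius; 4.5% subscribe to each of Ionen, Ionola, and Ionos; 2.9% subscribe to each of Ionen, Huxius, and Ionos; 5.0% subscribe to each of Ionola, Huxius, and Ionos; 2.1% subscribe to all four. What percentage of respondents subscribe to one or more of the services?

91.6%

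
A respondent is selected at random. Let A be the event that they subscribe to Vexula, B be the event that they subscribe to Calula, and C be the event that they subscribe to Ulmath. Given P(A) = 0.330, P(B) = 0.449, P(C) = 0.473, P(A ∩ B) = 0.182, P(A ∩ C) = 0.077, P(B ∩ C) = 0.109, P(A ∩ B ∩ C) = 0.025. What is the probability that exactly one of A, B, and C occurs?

0.591

P(exactly one) = 0.330 + 0.449 + 0.473 − 2·0.182 − 2·0.077 − 2·0.109 + 3·0.025 = 0.591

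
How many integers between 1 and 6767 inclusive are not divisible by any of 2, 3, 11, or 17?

1930

By inclusion-exclusion,
floor(6767/2) + floor(6767/3) + floor(6767/11) + floor(6767/17) − floor(6767/6) − floor(6767/22) − floor(6767/34) − floor(6767/33) − floor(6767/51) − floor(6767/187) + floor(6767/66) + floor(6767/102) + floor(6767/374) + floor(6767/561) − floor(6767/1122) = 3383 + 2255 + 615 + 398 − 1127 − 307 − 199 − 205 − 132 − 36 + 102 + 66 + 18 + 12 − 6 = 4837
6767 − 4837 = 1930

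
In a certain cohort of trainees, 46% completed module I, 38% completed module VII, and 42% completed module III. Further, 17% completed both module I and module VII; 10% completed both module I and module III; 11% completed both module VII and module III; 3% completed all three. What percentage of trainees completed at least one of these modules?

91%

Apply inclusion-exclusion:
P(≥1) = 46 + 38 + 42 − 17 − 10 − 11 + 3 = 91%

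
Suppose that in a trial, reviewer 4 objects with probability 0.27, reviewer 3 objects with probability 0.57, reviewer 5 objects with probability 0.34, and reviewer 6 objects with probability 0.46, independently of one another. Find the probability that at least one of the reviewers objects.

Independence gives P(none) = ∏(1 − pᵢ).
P(none) = (1 − 0.27) × (1 − 0.57) × (1 − 0.34) × (1 − 0.46) = 0.73 × 0.43 × 0.66 × 0.54 = 0.11187396
P(at least one) = 1 − 0.11187396 = 0.88812604

0.88812604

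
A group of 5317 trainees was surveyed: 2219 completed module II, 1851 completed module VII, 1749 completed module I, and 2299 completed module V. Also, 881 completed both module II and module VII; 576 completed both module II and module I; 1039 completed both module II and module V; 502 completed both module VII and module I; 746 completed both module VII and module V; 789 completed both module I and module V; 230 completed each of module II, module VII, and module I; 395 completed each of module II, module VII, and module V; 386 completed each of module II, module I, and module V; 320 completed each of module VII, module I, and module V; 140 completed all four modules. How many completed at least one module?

4776

Inclusion–exclusion gives
|at least one| = 2219 + 1851 + 1749 + 2299 − 881 − 576 − 1039 − 502 − 746 − 789 + 230 + 395 + 386 + 320 − 140 = 4776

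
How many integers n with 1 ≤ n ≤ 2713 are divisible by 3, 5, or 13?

Inclusion–exclusion gives
floor(2713/3) + floor(2713/5) + floor(2713/13) − floor(2713/15) − floor(2713/39) − floor(2713/65) + floor(2713/195) = 904 + 542 + 208 − 180 − 69 − 41 + 13 = 1377

1377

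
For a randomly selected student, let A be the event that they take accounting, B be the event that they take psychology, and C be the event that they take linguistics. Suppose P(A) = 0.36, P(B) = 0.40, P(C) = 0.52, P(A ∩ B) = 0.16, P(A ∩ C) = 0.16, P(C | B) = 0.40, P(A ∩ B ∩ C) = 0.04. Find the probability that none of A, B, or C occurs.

P(B ∩ C) = P(B)·P(C|B) = 0.40 × 0.40 = 0.16
P(A ∪ B ∪ C) = 0.36 + 0.40 + 0.52 − 0.16 − 0.16 − 0.16 + 0.04 = 0.84
P(none) = 1 − 0.84 = 0.16

0.16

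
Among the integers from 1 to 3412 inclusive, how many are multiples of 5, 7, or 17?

Apply inclusion-exclusion:
floor(3412/5) + floor(3412/7) + floor(3412/17) − floor(3412/35) − floor(3412/85) − floor(3412/119) + floor(3412/595) = 682 + 487 + 200 − 97 − 40 − 28 + 5 = 1209

1209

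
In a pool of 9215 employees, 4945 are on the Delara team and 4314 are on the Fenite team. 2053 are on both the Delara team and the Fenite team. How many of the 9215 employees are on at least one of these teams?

7206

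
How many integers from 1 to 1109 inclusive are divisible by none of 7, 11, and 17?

⌊1109/7⌋ + ⌊1109/11⌋ + ⌊1109/17⌋ − ⌊1109/77⌋ − ⌊1109/119⌋ − ⌊1109/187⌋ + ⌊1109/1309⌋ = 158 + 100 + 65 − 14 − 9 − 5 + 0 = 295
1109 − 295 = 814

814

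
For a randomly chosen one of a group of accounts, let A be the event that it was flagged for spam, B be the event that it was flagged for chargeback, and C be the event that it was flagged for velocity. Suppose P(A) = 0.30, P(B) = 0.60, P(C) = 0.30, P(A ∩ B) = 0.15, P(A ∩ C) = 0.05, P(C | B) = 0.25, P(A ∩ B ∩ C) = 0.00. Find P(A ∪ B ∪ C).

0.85

P(B ∩ C) = P(B)·P(C|B) = 0.60 × 0.25 = 0.15
P(A ∪ B ∪ C) = 0.30 + 0.60 + 0.30 − 0.15 − 0.05 − 0.15 + 0.00 = 0.85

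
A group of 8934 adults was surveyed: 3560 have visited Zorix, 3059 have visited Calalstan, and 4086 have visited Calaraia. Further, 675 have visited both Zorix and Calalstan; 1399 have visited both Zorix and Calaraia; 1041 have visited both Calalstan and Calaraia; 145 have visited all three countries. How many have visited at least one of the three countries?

7735

N(≥1) = 3560 + 3059 + 4086 − 675 − 1399 − 1041 + 145 = 7735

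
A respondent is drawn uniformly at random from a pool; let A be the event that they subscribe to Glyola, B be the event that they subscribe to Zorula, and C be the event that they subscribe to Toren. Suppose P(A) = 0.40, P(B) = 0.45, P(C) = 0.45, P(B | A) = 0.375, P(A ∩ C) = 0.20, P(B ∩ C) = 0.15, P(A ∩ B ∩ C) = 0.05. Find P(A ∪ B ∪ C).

0.85

P(A ∩ B) = P(A)·P(B|A) = 0.40 × 0.375 = 0.15
By inclusion–exclusion:
P(A ∪ B ∪ C) = 0.40 + 0.45 + 0.45 − 0.15 − 0.20 − 0.15 + 0.05 = 0.85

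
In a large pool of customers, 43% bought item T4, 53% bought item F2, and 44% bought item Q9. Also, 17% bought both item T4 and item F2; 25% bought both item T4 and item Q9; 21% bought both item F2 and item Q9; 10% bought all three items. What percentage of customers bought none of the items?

13%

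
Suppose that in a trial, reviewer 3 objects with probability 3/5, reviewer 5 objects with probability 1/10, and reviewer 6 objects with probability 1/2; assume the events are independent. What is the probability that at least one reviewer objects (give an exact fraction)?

Since the events are independent, P(none) is the product of the individual non-occurrence probabilities.
P(none) = (1 − 3/5) × (1 − 1/10) × (1 − 1/2) = 2/5 × 9/10 × 1/2 = 9/50
P(at least one) = 1 − 9/50 = 41/50

41/50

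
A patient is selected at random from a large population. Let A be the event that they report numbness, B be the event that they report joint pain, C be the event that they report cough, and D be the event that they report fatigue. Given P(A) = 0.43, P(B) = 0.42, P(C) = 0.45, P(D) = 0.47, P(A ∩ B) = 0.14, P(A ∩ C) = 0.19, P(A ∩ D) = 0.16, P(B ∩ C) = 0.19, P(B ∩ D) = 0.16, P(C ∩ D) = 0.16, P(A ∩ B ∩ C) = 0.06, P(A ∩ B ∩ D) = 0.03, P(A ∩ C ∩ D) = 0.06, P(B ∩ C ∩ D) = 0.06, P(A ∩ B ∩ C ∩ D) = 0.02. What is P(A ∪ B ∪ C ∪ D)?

0.96

Apply inclusion-exclusion:
P(A ∪ B ∪ C ∪ D) = 0.43 + 0.42 + 0.45 + 0.47 − 0.14 − 0.19 − 0.16 − 0.19 − 0.16 − 0.16 + 0.06 + 0.03 + 0.06 + 0.06 − 0.02 = 0.96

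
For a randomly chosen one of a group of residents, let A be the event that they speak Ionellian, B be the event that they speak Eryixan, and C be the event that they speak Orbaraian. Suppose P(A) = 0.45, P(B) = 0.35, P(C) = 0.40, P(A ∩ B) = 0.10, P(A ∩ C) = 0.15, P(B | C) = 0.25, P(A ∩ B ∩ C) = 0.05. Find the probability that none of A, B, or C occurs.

0.10

P(B ∩ C) = P(C)·P(B|C) = 0.40 × 0.25 = 0.10
By inclusion–exclusion:
P(A ∪ B ∪ C) = 0.45 + 0.35 + 0.40 − 0.10 − 0.15 − 0.10 + 0.05 = 0.90
P(none) = 1 − 0.90 = 0.10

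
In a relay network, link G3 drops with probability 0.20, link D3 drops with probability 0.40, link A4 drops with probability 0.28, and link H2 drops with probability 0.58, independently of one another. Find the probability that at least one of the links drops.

P(none) = (1 − 0.20) × (1 − 0.40) × (1 − 0.28) × (1 − 0.58) = 0.80 × 0.60 × 0.72 × 0.42 = 0.145152
P(at least one) = 1 − 0.145152 = 0.854848

0.854848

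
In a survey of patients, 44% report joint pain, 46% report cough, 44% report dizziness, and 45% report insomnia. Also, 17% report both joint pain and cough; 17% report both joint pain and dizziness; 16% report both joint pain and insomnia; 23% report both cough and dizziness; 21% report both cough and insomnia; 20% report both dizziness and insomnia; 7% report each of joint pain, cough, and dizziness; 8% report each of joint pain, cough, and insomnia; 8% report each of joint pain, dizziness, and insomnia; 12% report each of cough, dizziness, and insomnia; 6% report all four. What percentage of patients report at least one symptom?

P(≥1) = 44 + 46 + 44 + 45 − 17 − 17 − 16 − 23 − 21 − 20 + 7 + 8 + 8 + 12 − 6 = 94%

94%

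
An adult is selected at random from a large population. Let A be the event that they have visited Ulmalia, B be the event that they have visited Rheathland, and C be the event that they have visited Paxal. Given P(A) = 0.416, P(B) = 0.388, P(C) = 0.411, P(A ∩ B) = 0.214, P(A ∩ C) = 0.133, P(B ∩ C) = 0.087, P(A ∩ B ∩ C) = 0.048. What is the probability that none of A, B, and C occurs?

0.171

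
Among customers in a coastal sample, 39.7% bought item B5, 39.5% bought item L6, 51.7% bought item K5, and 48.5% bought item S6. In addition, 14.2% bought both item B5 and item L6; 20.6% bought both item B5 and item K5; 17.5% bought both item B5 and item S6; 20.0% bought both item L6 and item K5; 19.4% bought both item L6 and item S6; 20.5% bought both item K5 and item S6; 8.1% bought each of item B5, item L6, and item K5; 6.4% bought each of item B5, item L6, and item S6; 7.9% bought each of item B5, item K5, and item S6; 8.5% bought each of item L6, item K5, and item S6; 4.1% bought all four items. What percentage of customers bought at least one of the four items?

Using inclusion–exclusion:
P(≥1) = 39.7 + 39.5 + 51.7 + 48.5 − 14.2 − 20.6 − 17.5 − 20.0 − 19.4 − 20.5 + 8.1 + 6.4 + 7.9 + 8.5 − 4.1 = 94.0%

94.0%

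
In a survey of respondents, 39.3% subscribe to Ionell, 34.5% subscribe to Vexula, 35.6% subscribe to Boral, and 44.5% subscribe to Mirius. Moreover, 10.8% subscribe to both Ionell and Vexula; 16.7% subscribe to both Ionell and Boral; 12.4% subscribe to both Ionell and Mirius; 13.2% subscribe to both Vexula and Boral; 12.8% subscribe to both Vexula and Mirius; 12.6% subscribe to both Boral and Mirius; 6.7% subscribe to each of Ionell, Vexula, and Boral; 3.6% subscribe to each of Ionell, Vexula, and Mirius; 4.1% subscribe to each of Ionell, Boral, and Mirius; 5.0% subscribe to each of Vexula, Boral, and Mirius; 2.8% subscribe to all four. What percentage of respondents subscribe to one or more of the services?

Apply inclusion-exclusion:
P(at least one) = 39.3 + 34.5 + 35.6 + 44.5 − 10.8 − 16.7 − 12.4 − 13.2 − 12.8 − 12.6 + 6.7 + 3.6 + 4.1 + 5.0 − 2.8 = 92.0%

92.0%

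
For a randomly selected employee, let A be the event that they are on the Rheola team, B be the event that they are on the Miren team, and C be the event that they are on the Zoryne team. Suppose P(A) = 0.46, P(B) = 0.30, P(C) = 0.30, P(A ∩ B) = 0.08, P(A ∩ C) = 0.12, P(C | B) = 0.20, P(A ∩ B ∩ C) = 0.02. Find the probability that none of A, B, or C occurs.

0.18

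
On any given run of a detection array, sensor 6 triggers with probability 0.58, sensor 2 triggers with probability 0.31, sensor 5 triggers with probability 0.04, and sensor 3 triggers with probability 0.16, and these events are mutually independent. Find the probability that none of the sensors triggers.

0.23369472

P(none) = (1 − 0.58) × (1 − 0.31) × (1 − 0.04) × (1 − 0.16) = 0.42 × 0.69 × 0.96 × 0.84 = 0.23369472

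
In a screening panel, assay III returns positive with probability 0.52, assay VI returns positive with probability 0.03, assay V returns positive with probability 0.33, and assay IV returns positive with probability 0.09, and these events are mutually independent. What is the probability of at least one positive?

0.71612368

Since the events are independent, P(none) is the product of the individual non-occurrence probabilities.
P(none) = (1 − 0.52) × (1 − 0.03) × (1 − 0.33) × (1 − 0.09) = 0.48 × 0.97 × 0.67 × 0.91 = 0.28387632
P(at least one) = 1 − 0.28387632 = 0.71612368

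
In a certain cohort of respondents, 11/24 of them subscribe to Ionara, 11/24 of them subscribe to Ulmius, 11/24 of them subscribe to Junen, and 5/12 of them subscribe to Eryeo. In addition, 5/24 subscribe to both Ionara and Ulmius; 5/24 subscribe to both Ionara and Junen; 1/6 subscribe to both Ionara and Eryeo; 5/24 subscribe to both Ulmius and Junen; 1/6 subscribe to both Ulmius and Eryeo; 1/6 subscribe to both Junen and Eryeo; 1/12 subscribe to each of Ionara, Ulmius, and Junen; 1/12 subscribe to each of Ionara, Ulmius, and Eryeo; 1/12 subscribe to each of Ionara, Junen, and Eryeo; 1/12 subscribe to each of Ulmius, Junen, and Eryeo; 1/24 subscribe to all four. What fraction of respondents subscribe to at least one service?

P(≥1) = 11/24 + 11/24 + 11/24 + 5/12 − 5/24 − 5/24 − 1/6 − 5/24 − 1/6 − 1/6 + 1/12 + 1/12 + 1/12 + 1/12 − 1/24 = 23/24

23/24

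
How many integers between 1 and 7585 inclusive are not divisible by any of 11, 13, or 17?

5991

689 + 583 + 446 − 53 − 40 − 34 + 3 = 1594
7585 − 1594 = 5991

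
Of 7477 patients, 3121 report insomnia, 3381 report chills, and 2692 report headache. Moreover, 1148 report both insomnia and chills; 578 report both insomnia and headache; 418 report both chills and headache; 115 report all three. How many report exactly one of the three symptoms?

5251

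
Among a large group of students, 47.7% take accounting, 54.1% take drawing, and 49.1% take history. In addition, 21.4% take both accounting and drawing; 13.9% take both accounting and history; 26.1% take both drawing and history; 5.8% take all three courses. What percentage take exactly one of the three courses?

45.5%

By inclusion–exclusion (exactly-one form):
P(exactly one) = 47.7 + 54.1 + 49.1 − 2·21.4 − 2·13.9 − 2·26.1 + 3·5.8 = 45.5%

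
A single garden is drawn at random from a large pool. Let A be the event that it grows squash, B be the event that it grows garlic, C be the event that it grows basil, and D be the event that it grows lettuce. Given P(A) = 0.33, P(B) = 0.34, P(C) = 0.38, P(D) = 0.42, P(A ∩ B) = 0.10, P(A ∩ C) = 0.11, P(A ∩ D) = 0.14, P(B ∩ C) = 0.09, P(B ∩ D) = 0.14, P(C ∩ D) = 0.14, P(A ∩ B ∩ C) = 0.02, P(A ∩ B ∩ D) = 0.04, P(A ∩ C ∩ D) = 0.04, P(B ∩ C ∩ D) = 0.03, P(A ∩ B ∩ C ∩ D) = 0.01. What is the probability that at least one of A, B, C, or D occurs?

By inclusion-exclusion,
P(A ∪ B ∪ C ∪ D) = 0.33 + 0.34 + 0.38 + 0.42 − 0.10 − 0.11 − 0.14 − 0.09 − 0.14 − 0.14 + 0.02 + 0.04 + 0.04 + 0.03 − 0.01 = 0.87

0.87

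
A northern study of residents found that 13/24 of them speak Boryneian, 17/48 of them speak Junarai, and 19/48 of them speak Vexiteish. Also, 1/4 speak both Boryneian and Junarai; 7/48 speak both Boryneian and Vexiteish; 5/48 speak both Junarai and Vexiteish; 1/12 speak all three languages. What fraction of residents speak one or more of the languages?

7/8

By inclusion–exclusion:
P(≥1) = 13/24 + 17/48 + 19/48 − 1/4 − 7/48 − 5/48 + 1/12 = 7/8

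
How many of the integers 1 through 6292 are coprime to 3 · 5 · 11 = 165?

3050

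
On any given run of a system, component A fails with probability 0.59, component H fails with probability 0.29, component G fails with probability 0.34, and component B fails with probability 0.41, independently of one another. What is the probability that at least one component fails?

0.88664566

Independence gives P(none) = ∏(1 − pᵢ).
P(none) = (1 − 0.59) × (1 − 0.29) × (1 − 0.34) × (1 − 0.41) = 0.41 × 0.71 × 0.66 × 0.59 = 0.11335434
P(at least one) = 1 − 0.11335434 = 0.88664566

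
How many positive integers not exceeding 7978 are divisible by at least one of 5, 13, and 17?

2433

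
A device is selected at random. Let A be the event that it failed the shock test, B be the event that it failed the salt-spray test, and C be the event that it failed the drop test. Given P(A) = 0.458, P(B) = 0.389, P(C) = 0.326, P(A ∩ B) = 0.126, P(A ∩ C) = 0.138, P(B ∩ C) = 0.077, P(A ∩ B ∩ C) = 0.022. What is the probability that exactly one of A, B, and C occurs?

0.557

P(exactly one) = 0.458 + 0.389 + 0.326 − 2·0.126 − 2·0.138 − 2·0.077 + 3·0.022 = 0.557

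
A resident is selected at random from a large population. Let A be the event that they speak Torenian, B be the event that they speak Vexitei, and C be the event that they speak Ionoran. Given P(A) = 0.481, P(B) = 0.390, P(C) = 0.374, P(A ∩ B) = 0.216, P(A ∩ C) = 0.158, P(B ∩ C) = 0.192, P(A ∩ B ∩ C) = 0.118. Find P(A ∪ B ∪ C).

0.797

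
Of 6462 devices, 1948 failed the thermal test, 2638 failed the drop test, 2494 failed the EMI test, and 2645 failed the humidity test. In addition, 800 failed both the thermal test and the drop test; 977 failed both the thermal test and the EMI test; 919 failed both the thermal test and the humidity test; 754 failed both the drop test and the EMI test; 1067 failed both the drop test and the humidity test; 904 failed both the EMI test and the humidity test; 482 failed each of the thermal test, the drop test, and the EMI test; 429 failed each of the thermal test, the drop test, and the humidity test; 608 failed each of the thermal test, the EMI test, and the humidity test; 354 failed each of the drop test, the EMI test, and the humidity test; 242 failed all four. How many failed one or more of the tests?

N(≥1) = 1948 + 2638 + 2494 + 2645 − 800 − 977 − 919 − 754 − 1067 − 904 + 482 + 429 + 608 + 354 − 242 = 5935

5935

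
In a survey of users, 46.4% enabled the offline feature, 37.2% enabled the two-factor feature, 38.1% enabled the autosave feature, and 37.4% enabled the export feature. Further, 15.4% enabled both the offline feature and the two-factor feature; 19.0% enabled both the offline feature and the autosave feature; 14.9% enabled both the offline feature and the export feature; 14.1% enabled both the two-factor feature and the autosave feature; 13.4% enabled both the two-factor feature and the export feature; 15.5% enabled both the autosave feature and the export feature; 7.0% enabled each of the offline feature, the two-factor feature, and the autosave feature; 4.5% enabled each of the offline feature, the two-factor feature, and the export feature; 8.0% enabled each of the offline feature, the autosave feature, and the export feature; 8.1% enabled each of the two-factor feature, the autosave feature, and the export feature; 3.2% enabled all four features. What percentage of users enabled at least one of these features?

P(union) = 46.4 + 37.2 + 38.1 + 37.4 − 15.4 − 19.0 − 14.9 − 14.1 − 13.4 − 15.5 + 7.0 + 4.5 + 8.0 + 8.1 − 3.2 = 91.2%

91.2%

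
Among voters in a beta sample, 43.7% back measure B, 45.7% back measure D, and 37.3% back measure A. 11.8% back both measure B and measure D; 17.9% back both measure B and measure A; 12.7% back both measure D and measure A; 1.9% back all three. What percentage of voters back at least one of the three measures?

By inclusion-exclusion,
P(union) = 43.7 + 45.7 + 37.3 − 11.8 − 17.9 − 12.7 + 1.9 = 86.2%

86.2%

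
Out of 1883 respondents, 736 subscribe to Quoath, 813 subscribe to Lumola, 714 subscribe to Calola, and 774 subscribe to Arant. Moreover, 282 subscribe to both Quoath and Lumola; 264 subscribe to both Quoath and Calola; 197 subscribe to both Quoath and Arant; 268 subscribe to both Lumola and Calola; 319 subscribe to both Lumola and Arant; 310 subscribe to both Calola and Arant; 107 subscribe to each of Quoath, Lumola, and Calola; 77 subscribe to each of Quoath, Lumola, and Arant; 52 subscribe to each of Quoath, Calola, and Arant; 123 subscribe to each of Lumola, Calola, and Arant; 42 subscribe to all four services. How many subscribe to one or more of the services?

1714

By inclusion-exclusion,
|union| = 736 + 813 + 714 + 774 − 282 − 264 − 197 − 268 − 319 − 310 + 107 + 77 + 52 + 123 − 42 = 1714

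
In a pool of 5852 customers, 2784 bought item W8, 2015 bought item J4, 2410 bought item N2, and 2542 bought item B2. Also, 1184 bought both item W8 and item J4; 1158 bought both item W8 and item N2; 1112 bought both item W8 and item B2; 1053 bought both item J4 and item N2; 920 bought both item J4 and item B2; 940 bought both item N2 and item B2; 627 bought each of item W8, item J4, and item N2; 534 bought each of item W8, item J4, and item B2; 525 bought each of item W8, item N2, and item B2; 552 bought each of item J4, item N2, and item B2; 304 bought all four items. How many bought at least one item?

By inclusion–exclusion:
|at least one| = 2784 + 2015 + 2410 + 2542 − 1184 − 1158 − 1112 − 1053 − 920 − 940 + 627 + 534 + 525 + 552 − 304 = 5318

5318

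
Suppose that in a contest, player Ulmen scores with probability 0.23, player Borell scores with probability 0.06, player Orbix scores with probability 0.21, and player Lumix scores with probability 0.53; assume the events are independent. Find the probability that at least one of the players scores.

0.73125306

Independence gives P(none) = ∏(1 − pᵢ).
P(none) = (1 − 0.23) × (1 − 0.06) × (1 − 0.21) × (1 − 0.53) = 0.77 × 0.94 × 0.79 × 0.47 = 0.26874694
P(at least one) = 1 − 0.26874694 = 0.73125306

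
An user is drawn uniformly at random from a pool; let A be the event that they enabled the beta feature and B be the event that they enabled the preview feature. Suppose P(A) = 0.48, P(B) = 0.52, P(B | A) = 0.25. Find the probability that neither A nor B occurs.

0.12

P(A ∩ B) = P(A)·P(B|A) = 0.48 × 0.25 = 0.12
By inclusion–exclusion:
P(A ∪ B) = 0.48 + 0.52 − 0.12 = 0.88
P(none) = 1 − 0.88 = 0.12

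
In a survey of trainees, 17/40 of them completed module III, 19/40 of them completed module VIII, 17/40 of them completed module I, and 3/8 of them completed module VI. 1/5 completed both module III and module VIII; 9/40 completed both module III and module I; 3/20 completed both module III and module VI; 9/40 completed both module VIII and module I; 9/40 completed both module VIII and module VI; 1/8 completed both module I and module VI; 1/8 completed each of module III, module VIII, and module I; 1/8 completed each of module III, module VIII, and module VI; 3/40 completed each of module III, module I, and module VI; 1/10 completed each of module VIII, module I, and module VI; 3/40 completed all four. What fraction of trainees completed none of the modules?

Using inclusion–exclusion:
P(at least one) = 17/40 + 19/40 + 17/40 + 3/8 − 1/5 − 9/40 − 3/20 − 9/40 − 9/40 − 1/8 + 1/8 + 1/8 + 3/40 + 1/10 − 3/40 = 9/10
P(none) = 1 − 9/10 = 1/10

1/10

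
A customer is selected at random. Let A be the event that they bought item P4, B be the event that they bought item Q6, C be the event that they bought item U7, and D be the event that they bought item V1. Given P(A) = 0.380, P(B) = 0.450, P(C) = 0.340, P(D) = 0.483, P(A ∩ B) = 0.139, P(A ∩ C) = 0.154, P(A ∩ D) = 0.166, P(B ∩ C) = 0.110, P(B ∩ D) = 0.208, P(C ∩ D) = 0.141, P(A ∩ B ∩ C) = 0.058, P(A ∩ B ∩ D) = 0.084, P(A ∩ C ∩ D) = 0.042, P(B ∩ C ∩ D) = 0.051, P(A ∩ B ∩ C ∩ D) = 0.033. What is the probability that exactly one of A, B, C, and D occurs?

0.390

By inclusion–exclusion (exactly-one form):
P(exactly one) = 0.380 + 0.450 + 0.340 + 0.483 − 2·0.139 − 2·0.154 − 2·0.166 − 2·0.110 − 2·0.208 − 2·0.141 + 3·0.058 + 3·0.084 + 3·0.042 + 3·0.051 − 4·0.033 = 0.390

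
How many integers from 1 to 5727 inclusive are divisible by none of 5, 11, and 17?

3921

⌊5727/5⌋ + ⌊5727/11⌋ + ⌊5727/17⌋ − ⌊5727/55⌋ − ⌊5727/85⌋ − ⌊5727/187⌋ + ⌊5727/935⌋ = 1145 + 520 + 336 − 104 − 67 − 30 + 6 = 1806
5727 − 1806 = 3921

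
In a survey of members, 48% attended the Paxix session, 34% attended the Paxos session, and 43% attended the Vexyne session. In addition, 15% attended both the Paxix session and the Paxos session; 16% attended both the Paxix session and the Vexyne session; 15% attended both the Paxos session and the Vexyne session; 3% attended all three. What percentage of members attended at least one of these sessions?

P(≥1) = 48 + 34 + 43 − 15 − 16 − 15 + 3 = 82%

82%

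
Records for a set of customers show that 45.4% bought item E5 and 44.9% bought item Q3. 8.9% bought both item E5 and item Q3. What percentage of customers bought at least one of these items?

Apply inclusion-exclusion:
P(at least one) = 45.4 + 44.9 − 8.9 = 81.4%

81.4%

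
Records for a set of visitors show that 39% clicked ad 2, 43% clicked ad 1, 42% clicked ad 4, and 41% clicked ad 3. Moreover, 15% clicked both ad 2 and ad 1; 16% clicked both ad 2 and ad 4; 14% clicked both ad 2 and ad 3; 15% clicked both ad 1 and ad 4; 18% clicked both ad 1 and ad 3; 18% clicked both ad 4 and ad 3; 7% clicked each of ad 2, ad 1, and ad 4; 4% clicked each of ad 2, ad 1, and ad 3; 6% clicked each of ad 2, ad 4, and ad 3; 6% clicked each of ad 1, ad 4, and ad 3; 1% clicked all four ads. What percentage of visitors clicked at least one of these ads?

P(at least one) = 39 + 43 + 42 + 41 − 15 − 16 − 14 − 15 − 18 − 18 + 7 + 4 + 6 + 6 − 1 = 91%

91%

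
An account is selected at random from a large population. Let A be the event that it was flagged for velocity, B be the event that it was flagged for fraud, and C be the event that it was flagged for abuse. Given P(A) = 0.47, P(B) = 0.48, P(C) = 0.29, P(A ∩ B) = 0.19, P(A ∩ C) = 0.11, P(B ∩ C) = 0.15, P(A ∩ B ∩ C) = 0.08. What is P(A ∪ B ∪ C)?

0.87

P(A ∪ B ∪ C) = 0.47 + 0.48 + 0.29 − 0.19 − 0.11 − 0.15 + 0.08 = 0.87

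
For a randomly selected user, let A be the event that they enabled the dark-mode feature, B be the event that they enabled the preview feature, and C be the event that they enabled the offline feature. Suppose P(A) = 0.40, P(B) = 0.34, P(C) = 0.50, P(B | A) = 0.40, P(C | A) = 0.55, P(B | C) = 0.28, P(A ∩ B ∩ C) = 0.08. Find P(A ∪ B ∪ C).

0.80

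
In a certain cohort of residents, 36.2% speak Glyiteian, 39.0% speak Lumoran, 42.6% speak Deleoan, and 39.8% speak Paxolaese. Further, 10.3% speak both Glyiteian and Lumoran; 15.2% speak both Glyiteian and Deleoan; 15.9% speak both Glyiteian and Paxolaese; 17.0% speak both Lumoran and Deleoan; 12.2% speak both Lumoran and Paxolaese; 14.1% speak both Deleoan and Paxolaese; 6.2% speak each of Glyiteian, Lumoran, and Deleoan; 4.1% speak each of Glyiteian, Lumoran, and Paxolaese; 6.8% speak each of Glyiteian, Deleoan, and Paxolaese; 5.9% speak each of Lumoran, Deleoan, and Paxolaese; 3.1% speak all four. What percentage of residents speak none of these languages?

Inclusion–exclusion gives
P(≥1) = 36.2 + 39.0 + 42.6 + 39.8 − 10.3 − 15.2 − 15.9 − 17.0 − 12.2 − 14.1 + 6.2 + 4.1 + 6.8 + 5.9 − 3.1 = 92.8%
P(none) = 100% − 92.8% = 7.2%

7.2%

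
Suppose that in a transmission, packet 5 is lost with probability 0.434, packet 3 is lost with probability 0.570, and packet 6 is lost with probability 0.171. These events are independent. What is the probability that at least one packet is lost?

0.79823798

P(none) = (1 − 0.434) × (1 − 0.570) × (1 − 0.171) = 0.566 × 0.430 × 0.829 = 0.20176202
P(at least one) = 1 − 0.20176202 = 0.79823798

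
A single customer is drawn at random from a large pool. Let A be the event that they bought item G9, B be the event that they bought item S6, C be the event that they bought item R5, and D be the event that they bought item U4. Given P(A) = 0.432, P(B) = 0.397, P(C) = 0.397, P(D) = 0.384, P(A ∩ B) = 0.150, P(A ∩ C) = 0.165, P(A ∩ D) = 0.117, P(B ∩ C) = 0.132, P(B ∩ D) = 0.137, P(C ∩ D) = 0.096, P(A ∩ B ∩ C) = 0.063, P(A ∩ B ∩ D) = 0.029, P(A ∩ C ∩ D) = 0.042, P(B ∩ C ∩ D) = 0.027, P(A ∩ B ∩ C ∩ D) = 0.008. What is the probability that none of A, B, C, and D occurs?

0.034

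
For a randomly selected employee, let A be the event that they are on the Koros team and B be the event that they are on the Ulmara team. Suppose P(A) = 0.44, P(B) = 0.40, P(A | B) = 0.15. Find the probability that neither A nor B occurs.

0.22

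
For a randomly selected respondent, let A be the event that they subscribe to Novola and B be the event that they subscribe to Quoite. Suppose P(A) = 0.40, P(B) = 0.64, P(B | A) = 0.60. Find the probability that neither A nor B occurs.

0.20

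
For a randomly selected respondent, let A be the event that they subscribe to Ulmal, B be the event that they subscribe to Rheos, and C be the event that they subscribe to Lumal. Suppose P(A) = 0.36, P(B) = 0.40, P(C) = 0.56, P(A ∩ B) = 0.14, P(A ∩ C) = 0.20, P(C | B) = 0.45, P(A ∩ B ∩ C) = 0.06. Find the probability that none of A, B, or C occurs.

0.14

P(B ∩ C) = P(B)·P(C|B) = 0.40 × 0.45 = 0.18
Using inclusion–exclusion:
P(A ∪ B ∪ C) = 0.36 + 0.40 + 0.56 − 0.14 − 0.20 − 0.18 + 0.06 = 0.86
P(none) = 1 − 0.86 = 0.14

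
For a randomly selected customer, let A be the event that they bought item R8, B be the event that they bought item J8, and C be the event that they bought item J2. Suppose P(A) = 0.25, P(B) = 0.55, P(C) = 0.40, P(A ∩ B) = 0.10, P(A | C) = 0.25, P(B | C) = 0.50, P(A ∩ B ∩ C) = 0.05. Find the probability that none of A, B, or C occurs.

0.15

P(A ∩ C) = P(C)·P(A|C) = 0.40 × 0.25 = 0.10
P(B ∩ C) = P(C)·P(B|C) = 0.40 × 0.50 = 0.20
P(A ∪ B ∪ C) = 0.25 + 0.55 + 0.40 − 0.10 − 0.10 − 0.20 + 0.05 = 0.85
P(none) = 1 − 0.85 = 0.15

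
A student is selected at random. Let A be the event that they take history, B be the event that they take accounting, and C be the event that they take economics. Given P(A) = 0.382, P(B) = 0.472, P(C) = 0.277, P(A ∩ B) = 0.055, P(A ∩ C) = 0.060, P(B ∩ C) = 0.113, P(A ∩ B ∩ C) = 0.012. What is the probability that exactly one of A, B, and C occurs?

0.711

Using the inclusion–exclusion count for exactly one event:
P(exactly one) = 0.382 + 0.472 + 0.277 − 2·0.055 − 2·0.060 − 2·0.113 + 3·0.012 = 0.711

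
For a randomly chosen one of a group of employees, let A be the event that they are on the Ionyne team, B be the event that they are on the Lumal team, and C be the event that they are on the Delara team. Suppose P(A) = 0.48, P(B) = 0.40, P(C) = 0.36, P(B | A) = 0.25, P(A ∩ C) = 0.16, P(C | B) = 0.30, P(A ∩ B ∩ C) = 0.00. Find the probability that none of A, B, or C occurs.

0.16

P(A ∩ B) = P(A)·P(B|A) = 0.48 × 0.25 = 0.12
P(B ∩ C) = P(B)·P(C|B) = 0.40 × 0.30 = 0.12
Apply inclusion-exclusion:
P(A ∪ B ∪ C) = 0.48 + 0.40 + 0.36 − 0.12 − 0.16 − 0.12 + 0.00 = 0.84
P(none) = 1 − 0.84 = 0.16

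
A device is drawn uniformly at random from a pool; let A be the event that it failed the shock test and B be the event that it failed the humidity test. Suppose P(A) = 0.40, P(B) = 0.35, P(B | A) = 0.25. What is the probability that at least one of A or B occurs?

P(A ∩ B) = P(A)·P(B|A) = 0.40 × 0.25 = 0.10
Apply inclusion-exclusion:
P(A ∪ B) = 0.40 + 0.35 − 0.10 = 0.65

0.65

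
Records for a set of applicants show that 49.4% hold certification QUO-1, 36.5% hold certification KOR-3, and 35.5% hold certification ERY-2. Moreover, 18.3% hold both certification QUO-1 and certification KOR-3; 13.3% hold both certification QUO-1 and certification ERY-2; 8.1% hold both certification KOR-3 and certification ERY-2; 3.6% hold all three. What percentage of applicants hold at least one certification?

P(at least one) = 49.4 + 36.5 + 35.5 − 18.3 − 13.3 − 8.1 + 3.6 = 85.3%

85.3%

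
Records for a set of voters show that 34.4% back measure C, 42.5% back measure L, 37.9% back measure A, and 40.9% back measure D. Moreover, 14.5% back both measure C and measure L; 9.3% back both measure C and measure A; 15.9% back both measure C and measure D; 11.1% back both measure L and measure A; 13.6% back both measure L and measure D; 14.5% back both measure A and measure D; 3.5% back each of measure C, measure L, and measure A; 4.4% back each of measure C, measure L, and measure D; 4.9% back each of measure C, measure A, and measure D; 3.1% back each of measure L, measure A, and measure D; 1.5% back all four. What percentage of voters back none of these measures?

8.8%

Inclusion–exclusion gives
P(at least one) = 34.4 + 42.5 + 37.9 + 40.9 − 14.5 − 9.3 − 15.9 − 11.1 − 13.6 − 14.5 + 3.5 + 4.4 + 4.9 + 3.1 − 1.5 = 91.2%
P(none) = 100% − 91.2% = 8.8%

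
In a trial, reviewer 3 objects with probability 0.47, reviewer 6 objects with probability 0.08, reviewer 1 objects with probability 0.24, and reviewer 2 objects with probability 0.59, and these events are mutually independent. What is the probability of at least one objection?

0.84806384

Independence gives P(none) = ∏(1 − pᵢ).
P(none) = (1 − 0.47) × (1 − 0.08) × (1 − 0.24) × (1 − 0.59) = 0.53 × 0.92 × 0.76 × 0.41 = 0.15193616
P(at least one) = 1 − 0.15193616 = 0.84806384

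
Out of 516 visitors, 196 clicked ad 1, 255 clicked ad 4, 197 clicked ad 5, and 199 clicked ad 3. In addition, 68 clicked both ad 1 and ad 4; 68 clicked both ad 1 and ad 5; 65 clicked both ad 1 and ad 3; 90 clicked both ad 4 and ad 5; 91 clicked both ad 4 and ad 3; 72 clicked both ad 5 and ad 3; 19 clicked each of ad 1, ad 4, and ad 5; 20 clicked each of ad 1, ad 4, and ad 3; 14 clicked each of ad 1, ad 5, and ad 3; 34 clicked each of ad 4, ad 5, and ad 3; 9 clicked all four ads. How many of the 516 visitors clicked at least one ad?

471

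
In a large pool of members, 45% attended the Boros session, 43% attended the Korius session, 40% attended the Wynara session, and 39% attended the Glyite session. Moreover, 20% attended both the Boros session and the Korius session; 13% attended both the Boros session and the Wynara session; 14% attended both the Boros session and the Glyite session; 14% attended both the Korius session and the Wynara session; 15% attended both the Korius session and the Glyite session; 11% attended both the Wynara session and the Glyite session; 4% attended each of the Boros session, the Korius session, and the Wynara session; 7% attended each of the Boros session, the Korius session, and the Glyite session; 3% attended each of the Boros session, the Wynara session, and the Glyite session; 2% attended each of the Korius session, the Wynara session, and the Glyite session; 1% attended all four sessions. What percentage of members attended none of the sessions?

P(≥1) = 45 + 43 + 40 + 39 − 20 − 13 − 14 − 14 − 15 − 11 + 4 + 7 + 3 + 2 − 1 = 95%
P(none) = 100% − 95% = 5%

5%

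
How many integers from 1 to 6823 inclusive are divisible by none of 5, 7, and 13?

floor(6823/5) + floor(6823/7) + floor(6823/13) − floor(6823/35) − floor(6823/65) − floor(6823/91) + floor(6823/455) = 1364 + 974 + 524 − 194 − 104 − 74 + 14 = 2504
6823 − 2504 = 4319

4319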